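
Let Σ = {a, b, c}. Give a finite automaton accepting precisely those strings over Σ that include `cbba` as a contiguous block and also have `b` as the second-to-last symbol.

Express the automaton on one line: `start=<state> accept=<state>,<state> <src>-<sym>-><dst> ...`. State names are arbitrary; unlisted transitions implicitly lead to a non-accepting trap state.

Run two small machines in parallel and take their product. The first has 5 states tracking whether and how much of `cbba` has been seen; the second has 13 states tracking the last 2 symbols read. A product state is a pair (one from each), accepting exactly when both do.
23 states suffice.
          a    b    c  
>  q0     q1   q2   q3 
   q1     q4   q5   q6 
   q2     q7   q8   q9 
   q3    q10  q11  q12 
   q4     q4   q5   q6 
   q5     q7   q8   q9 
   q6    q10  q11  q12 
   q7     q4   q5   q6 
   q8     q7   q8   q9 
   q9    q10  q11  q12 
   q10    q4   q5   q6 
   q11    q7  q13   q9 
   q12   q10  q11  q12 
   q13   q14   q8   q9 
 * q14   q15  q16  q17 
   q15   q15  q16  q17 
   q16   q14  q18  q19 
   q17   q20  q21  q22 
 * q18   q14  q18  q19 
 * q19   q20  q21  q22 
   q20   q15  q16  q17 
   q21   q14  q18  q19 
   q22   q20  q21  q22 
(> = start, * = accepting)

start=q0 accept=q14,q18,q19 q0-a->q1 q0-b->q2 q0-c->q3 q1-a->q4 q1-b->q5 q1-c->q6 q2-a->q7 q2-b->q8 q2-c->q9 q3-a->q10 q3-b->q11 q3-c->q12 q4-a->q4 q4-b->q5 q4-c->q6 q5-a->q7 q5-b->q8 q5-c->q9 q6-a->q10 q6-b->q11 q6-c->q12 q7-a->q4 q7-b->q5 q7-c->q6 q8-a->q7 q8-b->q8 q8-c->q9 q9-a->q10 q9-b->q11 q9-c->q12 q10-a->q4 q10-b->q5 q10-c->q6 q11-a->q7 q11-b->q13 q11-c->q9 q12-a->q10 q12-b->q11 q12-c->q12 q13-a->q14 q13-b->q8 q13-c->q9 q14-a->q15 q14-b->q16 q14-c->q17 q15-a->q15 q15-b->q16 q15-c->q17 q16-a->q14 q16-b->q18 q16-c->q19 q17-a->q20 q17-b->q21 q17-c->q22 q18-a->q14 q18-b->q18 q18-c->q19 q19-a->q20 q19-b->q21 q19-c->q22 q20-a->q15 q20-b->q16 q20-c->q17 q21-a->q14 q21-b->q18 q21-c->q19 q22-a->q20 q22-b->q21 q22-c->q22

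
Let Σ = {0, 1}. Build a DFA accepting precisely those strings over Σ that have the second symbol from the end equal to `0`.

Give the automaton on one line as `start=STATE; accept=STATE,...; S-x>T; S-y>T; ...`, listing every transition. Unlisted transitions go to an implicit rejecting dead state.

start=A; accept=D,E; A-0>B; A-1>C; B-0>D; B-1>E; C-0>F; C-1>G; D-0>D; D-1>E; E-0>F; E-1>G; F-0>D; F-1>E; G-0>F; G-1>G

Because acceptance depends on a position counted from the end, the machine has to buffer the most recent 2 symbols. Make each state the string of the last up-to-2 symbols read; on input `x` shift the window left and append `x`. Accept when the buffered window has length 2 and begins with `0`.
A 7-state machine:
       0  1 
>  A   B  C 
   B   D  E 
   C   F  G 
 * D   D  E 
 * E   F  G 
   F   D  E 
   G   F  G 
(> = start, * = accepting)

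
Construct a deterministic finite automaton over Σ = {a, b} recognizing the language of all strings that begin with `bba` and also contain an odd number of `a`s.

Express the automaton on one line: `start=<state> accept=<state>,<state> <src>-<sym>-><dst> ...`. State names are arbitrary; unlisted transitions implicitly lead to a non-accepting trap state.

start=q0 accept=q5 q0-a->q1 q0-b->q2 q1-a->q3 q1-b->q1 q2-a->q1 q2-b->q4 q3-a->q1 q3-b->q3 q4-a->q5 q4-b->q3 q5-a->q6 q5-b->q5 q6-a->q5 q6-b->q6

Build one automaton per condition and run them in lockstep. The first has 5 states tracking whether the input so far still matches the prefix `bba`; the second has 2 states tracking the count of `a`s modulo 2. A product state is a pair (one from each), accepting exactly when both do.
7 states suffice.
        a   b  
>  q0   q1  q2 
   q1   q3  q1 
   q2   q1  q4 
   q3   q1  q3 
   q4   q5  q3 
 * q5   q6  q5 
   q6   q5  q6 
(> = start, * = accepting)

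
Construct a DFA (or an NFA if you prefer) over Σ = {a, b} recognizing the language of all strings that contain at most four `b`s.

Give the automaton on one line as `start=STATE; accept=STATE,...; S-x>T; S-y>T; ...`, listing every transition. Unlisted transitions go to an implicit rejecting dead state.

Only the number of `b`s matters, and only up to 5. Make a chain q0 → q1 → q2 → q3 → q4 → q5 advanced by each `b` (with q5 absorbing); every other symbol self-loops. The accepting set is {q0, q1, q2, q3, q4}.
A 6-state machine:
        a   b  
>* q0   q0  q1 
 * q1   q1  q2 
 * q2   q2  q3 
 * q3   q3  q4 
 * q4   q4  q5 
   q5   q5  q5 
(> = start, * = accepting)

start=q0; accept=q0,q1,q2,q3,q4; q0-a>q0; q0-b>q1; q1-a>q1; q1-b>q2; q2-a>q2; q2-b>q3; q3-a>q3; q3-b>q4; q4-a>q4; q4-b>q5; q5-a>q5; q5-b>q5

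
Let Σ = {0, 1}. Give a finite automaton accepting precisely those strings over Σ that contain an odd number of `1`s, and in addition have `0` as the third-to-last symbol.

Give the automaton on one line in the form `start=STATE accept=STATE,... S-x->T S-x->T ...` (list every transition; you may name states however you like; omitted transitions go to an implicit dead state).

start=q0 accept=q8,q9,q15,q18 q0-0->q1 q0-1->q2 q1-0->q3 q1-1->q4 q2-0->q5 q2-1->q6 q3-0->q7 q3-1->q8 q4-0->q9 q4-1->q10 q5-0->q11 q5-1->q12 q6-0->q13 q6-1->q14 q7-0->q7 q7-1->q8 q8-0->q9 q8-1->q10 q9-0->q11 q9-1->q12 q10-0->q13 q10-1->q14 q11-0->q15 q11-1->q16 q12-0->q17 q12-1->q18 q13-0->q19 q13-1->q20 q14-0->q21 q14-1->q22 q15-0->q15 q15-1->q16 q16-0->q17 q16-1->q18 q17-0->q19 q17-1->q20 q18-0->q21 q18-1->q22 q19-0->q7 q19-1->q8 q20-0->q9 q20-1->q10 q21-0->q11 q21-1->q12 q22-0->q13 q22-1->q14

Run two small machines in parallel and take their product. One (2 states) tracks the count of `1`s modulo 2; the other (15 states) tracks the last 3 symbols read. Each combined state is a pair, one component from each; accept when both components accept.
23 states suffice.
          0    1  
>  q0     q1   q2 
   q1     q3   q4 
   q2     q5   q6 
   q3     q7   q8 
   q4     q9  q10 
   q5    q11  q12 
   q6    q13  q14 
   q7     q7   q8 
 * q8     q9  q10 
 * q9    q11  q12 
   q10   q13  q14 
   q11   q15  q16 
   q12   q17  q18 
   q13   q19  q20 
   q14   q21  q22 
 * q15   q15  q16 
   q16   q17  q18 
   q17   q19  q20 
 * q18   q21  q22 
   q19    q7   q8 
   q20    q9  q10 
   q21   q11  q12 
   q22   q13  q14 
(> = start, * = accepting)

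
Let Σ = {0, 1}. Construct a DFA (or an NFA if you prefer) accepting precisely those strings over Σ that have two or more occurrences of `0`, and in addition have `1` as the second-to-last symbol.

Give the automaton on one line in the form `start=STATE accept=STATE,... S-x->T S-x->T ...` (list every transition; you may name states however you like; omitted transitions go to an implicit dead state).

Handle the two conditions separately and then intersect. One (4 states) tracks the count of `0`s, saturating at 3; the other (7 states) tracks the last 2 symbols read. Each combined state is a pair, one component from each; accept when both components accept. Equivalent product states are then merged.
7 states suffice.
        0   1  
>  S0   S1  S0 
   S1   S2  S3 
   S2   S2  S4 
   S3   S5  S3 
   S4   S5  S6 
 * S5   S2  S4 
 * S6   S5  S6 
(> = start, * = accepting)

start=S0 accept=S5,S6 S0-0->S1 S0-1->S0 S1-0->S2 S1-1->S3 S2-0->S2 S2-1->S4 S3-0->S5 S3-1->S3 S4-0->S5 S4-1->S6 S5-0->S2 S5-1->S4 S6-0->S5 S6-1->S6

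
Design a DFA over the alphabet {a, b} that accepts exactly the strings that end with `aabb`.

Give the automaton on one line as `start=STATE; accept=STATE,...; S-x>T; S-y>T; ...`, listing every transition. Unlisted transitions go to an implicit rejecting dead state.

Remember how much of `aabb` the current input suffix matches. State q0 means no match yet; q1 means the last symbol is `a`; q2 means the last 2 symbols are `aa`; q3 means the last 3 symbols are `aab`; q4 means the last 4 symbols are `aabb`. Only q4 accepts. On a mismatch, fall back to the longest proper suffix that is still a prefix of `aabb`.
        a   b  
>  q0   q1  q0 
   q1   q2  q0 
   q2   q2  q3 
   q3   q1  q4 
 * q4   q1  q0 
(> = start, * = accepting)

start=q0; accept=q4; q0-a>q1; q0-b>q0; q1-a>q2; q1-b>q0; q2-a>q2; q2-b>q3; q3-a>q1; q3-b>q4; q4-a>q1; q4-b>q0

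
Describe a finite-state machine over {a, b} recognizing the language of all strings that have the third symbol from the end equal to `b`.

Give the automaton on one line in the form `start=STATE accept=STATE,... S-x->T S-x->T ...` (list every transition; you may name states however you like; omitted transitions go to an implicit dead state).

Because acceptance depends on a position counted from the end, the machine has to buffer the most recent 3 symbols. Make each state the string of the last up-to-3 symbols read; on input `x` shift the window left and append `x`. Accept when the buffered window has length 3 and begins with `b`.
A 15-state machine:
          a    b  
>  S0     S1   S2 
   S1     S3   S4 
   S2     S5   S6 
   S3     S7   S8 
   S4     S9  S10 
   S5    S11  S12 
   S6    S13  S14 
   S7     S7   S8 
   S8     S9  S10 
   S9    S11  S12 
   S10   S13  S14 
 * S11    S7   S8 
 * S12    S9  S10 
 * S13   S11  S12 
 * S14   S13  S14 
(> = start, * = accepting)

start=S0 accept=S11,S12,S13,S14 S0-a->S1 S0-b->S2 S1-a->S3 S1-b->S4 S2-a->S5 S2-b->S6 S3-a->S7 S3-b->S8 S4-a->S9 S4-b->S10 S5-a->S11 S5-b->S12 S6-a->S13 S6-b->S14 S7-a->S7 S7-b->S8 S8-a->S9 S8-b->S10 S9-a->S11 S9-b->S12 S10-a->S13 S10-b->S14 S11-a->S7 S11-b->S8 S12-a->S9 S12-b->S10 S13-a->S11 S13-b->S12 S14-a->S13 S14-b->S14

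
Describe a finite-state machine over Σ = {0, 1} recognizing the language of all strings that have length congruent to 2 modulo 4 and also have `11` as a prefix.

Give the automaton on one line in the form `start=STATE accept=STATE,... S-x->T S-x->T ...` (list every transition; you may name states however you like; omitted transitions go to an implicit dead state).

start=s0 accept=s3 s0-0->s1 s0-1->s2 s1-0->s1 s1-1->s1 s2-0->s1 s2-1->s3 s3-0->s4 s3-1->s4 s4-0->s5 s4-1->s5 s5-0->s6 s5-1->s6 s6-0->s3 s6-1->s3

Run two small machines in parallel and take their product. One (4 states) tracks the input length modulo 4; the other (4 states) tracks whether the input so far still matches the prefix `11`. Each combined state is a pair, one component from each; accept when both components accept. Equivalent product states are then merged.
With 7 states:
        0   1  
>  s0   s1  s2 
   s1   s1  s1 
   s2   s1  s3 
 * s3   s4  s4 
   s4   s5  s5 
   s5   s6  s6 
   s6   s3  s3 
(> = start, * = accepting)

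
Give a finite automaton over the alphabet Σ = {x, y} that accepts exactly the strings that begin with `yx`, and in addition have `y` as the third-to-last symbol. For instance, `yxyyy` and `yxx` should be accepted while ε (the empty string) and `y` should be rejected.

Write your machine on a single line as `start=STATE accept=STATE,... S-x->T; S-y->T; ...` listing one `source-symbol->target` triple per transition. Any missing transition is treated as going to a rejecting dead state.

Build one automaton per condition and run them in lockstep. One (4 states) tracks whether the input so far still matches the prefix `yx`; the other (15 states) tracks the last 3 symbols read. Each combined state is a pair, one component from each; accept when both components accept.
23 states suffice.
          x    y  
>  S0     S1   S2 
   S1     S3   S4 
   S2     S5   S6 
   S3     S7   S8 
   S4     S9  S10 
   S5    S11  S12 
   S6    S13  S14 
   S7     S7   S8 
   S8     S9  S10 
   S9    S15  S16 
   S10   S13  S14 
 * S11   S17  S18 
 * S12   S19  S20 
   S13   S15  S16 
   S14   S13  S14 
   S15    S7   S8 
   S16    S9  S10 
   S17   S17  S18 
   S18   S19  S20 
   S19   S11  S12 
   S20   S21  S22 
 * S21   S11  S12 
 * S22   S21  S22 
(> = start, * = accepting)

start=S0; accept=S11,S12,S21,S22; S0-x->S1; S0-y->S2; S1-x->S3; S1-y->S4; S2-x->S5; S2-y->S6; S3-x->S7; S3-y->S8; S4-x->S9; S4-y->S10; S5-x->S11; S5-y->S12; S6-x->S13; S6-y->S14; S7-x->S7; S7-y->S8; S8-x->S9; S8-y->S10; S9-x->S15; S9-y->S16; S10-x->S13; S10-y->S14; S11-x->S17; S11-y->S18; S12-x->S19; S12-y->S20; S13-x->S15; S13-y->S16; S14-x->S13; S14-y->S14; S15-x->S7; S15-y->S8; S16-x->S9; S16-y->S10; S17-x->S17; S17-y->S18; S18-x->S19; S18-y->S20; S19-x->S11; S19-y->S12; S20-x->S21; S20-y->S22; S21-x->S11; S21-y->S12; S22-x->S21; S22-y->S22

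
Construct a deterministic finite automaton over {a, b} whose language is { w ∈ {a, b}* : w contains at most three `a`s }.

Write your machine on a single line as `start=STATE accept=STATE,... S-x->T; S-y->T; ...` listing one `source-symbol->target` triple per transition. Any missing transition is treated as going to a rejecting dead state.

start=q0; accept=q0,q1,q2,q3; q0-a->q1; q0-b->q0; q1-a->q2; q1-b->q1; q2-a->q3; q2-b->q2; q3-a->q4; q3-b->q3; q4-a->q4; q4-b->q4

Count `a`s, saturating at 4: states q0 through q3 mean 0 through 3 `a`s seen; q4 means more than 3. Each `a` increments (capped at q4); other symbols loop. Accept from {q0, q1, q2, q3}.
        a   b  
>* q0   q1  q0 
 * q1   q2  q1 
 * q2   q3  q2 
 * q3   q4  q3 
   q4   q4  q4 
(> = start, * = accepting)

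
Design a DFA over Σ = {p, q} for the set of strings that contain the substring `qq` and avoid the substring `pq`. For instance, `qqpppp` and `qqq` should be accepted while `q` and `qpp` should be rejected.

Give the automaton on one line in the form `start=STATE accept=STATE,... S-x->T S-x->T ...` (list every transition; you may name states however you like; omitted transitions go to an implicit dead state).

Run two small machines in parallel and take their product. One (3 states) tracks whether and how much of `qq` has been seen; the other (3 states) tracks partial matches of the forbidden pattern `pq`. Each combined state is a pair, one component from each; accept when both components accept. Minimizing collapses redundant product states.
5 states suffice.
        p   q  
>  S0   S1  S2 
   S1   S1  S1 
   S2   S1  S3 
 * S3   S4  S3 
 * S4   S4  S1 
(> = start, * = accepting)

start=S0 accept=S3,S4 S0-p->S1 S0-q->S2 S1-p->S1 S1-q->S1 S2-p->S1 S2-q->S3 S3-p->S4 S3-q->S3 S4-p->S4 S4-q->S1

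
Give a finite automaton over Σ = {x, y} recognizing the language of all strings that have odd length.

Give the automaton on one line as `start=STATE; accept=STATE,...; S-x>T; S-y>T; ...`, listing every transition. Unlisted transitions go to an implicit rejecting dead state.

start=s0; accept=s1; s0-x>s1; s0-y>s1; s1-x>s0; s1-y>s0

Only the length mod 2 matters, so use a 2-cycle: from any state, every input symbol moves to the next state, wrapping s1 back to s0. Mark s1 accepting.
With 2 states:
        x   y  
>  s0   s1  s1 
 * s1   s0  s0 
(> = start, * = accepting)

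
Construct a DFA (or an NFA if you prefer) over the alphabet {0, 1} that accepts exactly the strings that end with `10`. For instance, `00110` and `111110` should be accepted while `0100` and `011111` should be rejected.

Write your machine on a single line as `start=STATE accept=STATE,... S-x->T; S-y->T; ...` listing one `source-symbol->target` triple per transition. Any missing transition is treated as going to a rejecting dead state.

Remember how much of `10` the current input suffix matches. State q0 means no match yet; q1 means the last symbol is `1`; q2 means the last 2 symbols are `10`. Only q2 accepts. On a mismatch, fall back to the longest proper suffix that is still a prefix of `10`.
        0   1  
>  q0   q0  q1 
   q1   q2  q1 
 * q2   q0  q1 
(> = start, * = accepting)

start=q0; accept=q2; q0-0->q0; q0-1->q1; q1-0->q2; q1-1->q1; q2-0->q0; q2-1->q1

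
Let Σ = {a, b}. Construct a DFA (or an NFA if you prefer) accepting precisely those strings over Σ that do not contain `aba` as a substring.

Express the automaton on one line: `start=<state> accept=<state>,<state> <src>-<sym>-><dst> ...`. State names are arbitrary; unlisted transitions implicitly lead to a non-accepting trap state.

start=s0 accept=s0,s1,s2 s0-a->s1 s0-b->s0 s1-a->s1 s1-b->s2 s2-a->s3 s2-b->s0 s3-a->s3 s3-b->s3

Track partial matches of the forbidden pattern `aba`. State s3 is a dead state reached once `aba` has occurred; every other state accepts. s0 means no part of `aba` is currently matched.
4 states suffice.
        a   b  
>* s0   s1  s0 
 * s1   s1  s2 
 * s2   s3  s0 
   s3   s3  s3 
(> = start, * = accepting)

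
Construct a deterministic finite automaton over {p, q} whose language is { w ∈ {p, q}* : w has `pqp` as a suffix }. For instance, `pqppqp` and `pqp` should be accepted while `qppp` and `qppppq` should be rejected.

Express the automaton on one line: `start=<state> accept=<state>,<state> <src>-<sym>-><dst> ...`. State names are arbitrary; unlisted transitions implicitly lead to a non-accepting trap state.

start=s0 accept=s3 s0-p->s1 s0-q->s0 s1-p->s1 s1-q->s2 s2-p->s3 s2-q->s0 s3-p->s1 s3-q->s2

Let each state record the length of the longest suffix of the input read so far that is also a prefix of `pqp`. s1 means the last symbol is `p`; s2 means the last 2 symbols are `pq`; s3 means the last 3 symbols are `pqp`. Accept only at s3, where the string currently ends in `pqp`.
With 4 states:
        p   q  
>  s0   s1  s0 
   s1   s1  s2 
   s2   s3  s0 
 * s3   s1  s2 
(> = start, * = accepting)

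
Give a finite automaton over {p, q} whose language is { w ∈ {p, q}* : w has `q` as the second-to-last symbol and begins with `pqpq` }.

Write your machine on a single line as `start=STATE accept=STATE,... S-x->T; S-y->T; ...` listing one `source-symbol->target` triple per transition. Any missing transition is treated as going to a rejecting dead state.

start=s0; accept=s6,s7; s0-p->s1; s0-q->s2; s1-p->s2; s1-q->s3; s2-p->s2; s2-q->s2; s3-p->s4; s3-q->s2; s4-p->s2; s4-q->s5; s5-p->s6; s5-q->s7; s6-p->s8; s6-q->s5; s7-p->s6; s7-q->s7; s8-p->s8; s8-q->s5

Run two small machines in parallel and take their product. One (7 states) tracks the last 2 symbols read; the other (6 states) tracks whether the input so far still matches the prefix `pqpq`. Each combined state is a pair, one component from each; accept when both components accept. Minimizing collapses redundant product states.
9 states suffice.
        p   q  
>  s0   s1  s2 
   s1   s2  s3 
   s2   s2  s2 
   s3   s4  s2 
   s4   s2  s5 
   s5   s6  s7 
 * s6   s8  s5 
 * s7   s6  s7 
   s8   s8  s5 
(> = start, * = accepting)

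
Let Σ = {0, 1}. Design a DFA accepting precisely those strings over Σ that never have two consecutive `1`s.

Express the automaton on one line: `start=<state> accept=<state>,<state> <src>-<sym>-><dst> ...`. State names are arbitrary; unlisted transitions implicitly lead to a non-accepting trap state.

This is the complement of 'contains `11`'. Use the same substring-matching states — q0 through q2 holding how much of `11` has just been matched — but flip the accepting set: everything except the trap q2 accepts.
A 3-state machine:
        0   1  
>* q0   q0  q1 
 * q1   q0  q2 
   q2   q2  q2 
(> = start, * = accepting)

start=q0 accept=q0,q1 q0-0->q0 q0-1->q1 q1-0->q0 q1-1->q2 q2-0->q2 q2-1->q2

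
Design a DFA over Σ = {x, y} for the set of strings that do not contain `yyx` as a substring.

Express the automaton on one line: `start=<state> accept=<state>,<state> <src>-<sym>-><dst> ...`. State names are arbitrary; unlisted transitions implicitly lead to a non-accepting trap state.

start=S0 accept=S0,S1,S2 S0-x->S0 S0-y->S1 S1-x->S0 S1-y->S2 S2-x->S3 S2-y->S2 S3-x->S3 S3-y->S3

This is the complement of 'contains `yyx`'. Use the same substring-matching states — S0 through S3 holding how much of `yyx` has just been matched — but flip the accepting set: everything except the trap S3 accepts.
4 states suffice.
        x   y  
>* S0   S0  S1 
 * S1   S0  S2 
 * S2   S3  S2 
   S3   S3  S3 
(> = start, * = accepting)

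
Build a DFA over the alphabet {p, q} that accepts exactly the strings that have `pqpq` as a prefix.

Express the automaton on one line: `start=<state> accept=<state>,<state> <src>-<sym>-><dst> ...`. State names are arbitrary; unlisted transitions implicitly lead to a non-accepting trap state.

start=s0 accept=s4 s0-p->s1 s0-q->s5 s1-p->s5 s1-q->s2 s2-p->s3 s2-q->s5 s3-p->s5 s3-q->s4 s4-p->s4 s4-q->s4 s5-p->s5 s5-q->s5

Check the first 4 symbols one by one: s0 through s3 record how many have matched `pqpq` so far; any wrong symbol goes to the dead state s5. After all 4 match we enter the accepting sink s4.
6 states suffice.
        p   q  
>  s0   s1  s5 
   s1   s5  s2 
   s2   s3  s5 
   s3   s5  s4 
 * s4   s4  s4 
   s5   s5  s5 
(> = start, * = accepting)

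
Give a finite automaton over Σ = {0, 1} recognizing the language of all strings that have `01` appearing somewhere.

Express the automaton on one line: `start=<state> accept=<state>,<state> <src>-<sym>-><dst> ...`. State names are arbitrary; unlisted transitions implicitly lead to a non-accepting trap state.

States S0..S1 record the length of the longest prefix of `01` that matches the current input suffix. Reaching S2 means `01` has been seen, and we stay there forever. Accept from S2.
        0   1  
>  S0   S1  S0 
   S1   S1  S2 
 * S2   S2  S2 
(> = start, * = accepting)

start=S0 accept=S2 S0-0->S1 S0-1->S0 S1-0->S1 S1-1->S2 S2-0->S2 S2-1->S2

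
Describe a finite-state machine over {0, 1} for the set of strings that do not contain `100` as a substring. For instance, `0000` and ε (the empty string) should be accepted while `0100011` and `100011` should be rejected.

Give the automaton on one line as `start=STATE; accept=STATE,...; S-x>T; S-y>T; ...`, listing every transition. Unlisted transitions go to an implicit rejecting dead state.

Track partial matches of the forbidden pattern `100`. State q3 is a dead state reached once `100` has occurred; every other state accepts. q0 means no part of `100` is currently matched.
        0   1  
>* q0   q0  q1 
 * q1   q2  q1 
 * q2   q3  q1 
   q3   q3  q3 
(> = start, * = accepting)

start=q0; accept=q0,q1,q2; q0-0>q0; q0-1>q1; q1-0>q2; q1-1>q1; q2-0>q3; q2-1>q1; q3-0>q3; q3-1>q3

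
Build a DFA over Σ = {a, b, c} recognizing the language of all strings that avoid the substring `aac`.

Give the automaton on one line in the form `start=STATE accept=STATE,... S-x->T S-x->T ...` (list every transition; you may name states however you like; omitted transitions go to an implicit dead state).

Track partial matches of the forbidden pattern `aac`. State s3 is a dead state reached once `aac` has occurred; every other state accepts. s0 means no part of `aac` is currently matched.
A 4-state machine:
        a   b   c  
>* s0   s1  s0  s0 
 * s1   s2  s0  s0 
 * s2   s2  s0  s3 
   s3   s3  s3  s3 
(> = start, * = accepting)

start=s0 accept=s0,s1,s2 s0-a->s1 s0-b->s0 s0-c->s0 s1-a->s2 s1-b->s0 s1-c->s0 s2-a->s2 s2-b->s0 s2-c->s3 s3-a->s3 s3-b->s3 s3-c->s3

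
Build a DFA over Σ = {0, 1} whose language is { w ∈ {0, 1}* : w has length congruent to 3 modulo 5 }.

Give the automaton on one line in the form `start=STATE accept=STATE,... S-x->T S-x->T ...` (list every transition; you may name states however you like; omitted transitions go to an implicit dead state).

Only the length mod 5 matters, so use a 5-cycle: from any state, every input symbol moves to the next state, wrapping E back to A. Mark D accepting.
       0  1 
>  A   B  B 
   B   C  C 
   C   D  D 
 * D   E  E 
   E   A  A 
(> = start, * = accepting)

start=A accept=D A-0->B A-1->B B-0->C B-1->C C-0->D C-1->D D-0->E D-1->E E-0->A E-1->A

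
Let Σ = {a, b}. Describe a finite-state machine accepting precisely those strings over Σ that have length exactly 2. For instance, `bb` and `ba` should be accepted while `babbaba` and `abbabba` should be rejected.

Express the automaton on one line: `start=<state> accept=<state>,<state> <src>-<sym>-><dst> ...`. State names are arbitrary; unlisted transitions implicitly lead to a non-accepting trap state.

We only need to distinguish lengths 0, 1, …, 2, and '>2'. Chain S0 → S1 → S2 → S3 on every symbol, with S3 looping. Accepting states: {S2}.
        a   b  
>  S0   S1  S1 
   S1   S2  S2 
 * S2   S3  S3 
   S3   S3  S3 
(> = start, * = accepting)

start=S0 accept=S2 S0-a->S1 S0-b->S1 S1-a->S2 S1-b->S2 S2-a->S3 S2-b->S3 S3-a->S3 S3-b->S3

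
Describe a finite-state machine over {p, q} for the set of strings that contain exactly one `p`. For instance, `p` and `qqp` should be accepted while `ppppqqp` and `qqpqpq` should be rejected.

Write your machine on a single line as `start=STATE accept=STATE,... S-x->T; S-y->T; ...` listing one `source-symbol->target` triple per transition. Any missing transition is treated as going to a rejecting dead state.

start=S0; accept=S1; S0-p->S1; S0-q->S0; S1-p->S2; S1-q->S1; S2-p->S2; S2-q->S2

Only the number of `p`s matters, and only up to 2. Make a chain S0 → S1 → S2 advanced by each `p` (with S2 absorbing); every other symbol self-loops. The accepting set is {S1}.
With 3 states:
        p   q  
>  S0   S1  S0 
 * S1   S2  S1 
   S2   S2  S2 
(> = start, * = accepting)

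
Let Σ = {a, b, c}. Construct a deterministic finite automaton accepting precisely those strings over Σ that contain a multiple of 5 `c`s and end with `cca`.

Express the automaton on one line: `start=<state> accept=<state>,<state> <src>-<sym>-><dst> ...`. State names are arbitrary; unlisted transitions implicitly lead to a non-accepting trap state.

Build one automaton per condition and run them in lockstep. One (5 states) tracks the count of `c`s modulo 5; the other (4 states) tracks how much of the suffix `cca` has currently been matched. Each combined state is a pair, one component from each; accept when both components accept.
With 20 states:
          a    b    c  
>  q0     q0   q0   q1 
   q1     q2   q2   q3 
   q2     q2   q2   q4 
   q3     q5   q6   q7 
   q4     q6   q6   q7 
   q5     q6   q6   q8 
   q6     q6   q6   q8 
   q7     q9  q10  q11 
   q8    q10  q10  q11 
   q9    q10  q10  q12 
   q10   q10  q10  q12 
   q11   q13  q14  q15 
   q12   q14  q14  q15 
   q13   q14  q14  q16 
   q14   q14  q14  q16 
   q15   q17   q0  q18 
   q16    q0   q0  q18 
 * q17    q0   q0   q1 
   q18   q19   q2   q3 
   q19    q2   q2   q4 
(> = start, * = accepting)

start=q0 accept=q17 q0-a->q0 q0-b->q0 q0-c->q1 q1-a->q2 q1-b->q2 q1-c->q3 q2-a->q2 q2-b->q2 q2-c->q4 q3-a->q5 q3-b->q6 q3-c->q7 q4-a->q6 q4-b->q6 q4-c->q7 q5-a->q6 q5-b->q6 q5-c->q8 q6-a->q6 q6-b->q6 q6-c->q8 q7-a->q9 q7-b->q10 q7-c->q11 q8-a->q10 q8-b->q10 q8-c->q11 q9-a->q10 q9-b->q10 q9-c->q12 q10-a->q10 q10-b->q10 q10-c->q12 q11-a->q13 q11-b->q14 q11-c->q15 q12-a->q14 q12-b->q14 q12-c->q15 q13-a->q14 q13-b->q14 q13-c->q16 q14-a->q14 q14-b->q14 q14-c->q16 q15-a->q17 q15-b->q0 q15-c->q18 q16-a->q0 q16-b->q0 q16-c->q18 q17-a->q0 q17-b->q0 q17-c->q1 q18-a->q19 q18-b->q2 q18-c->q3 q19-a->q2 q19-b->q2 q19-c->q4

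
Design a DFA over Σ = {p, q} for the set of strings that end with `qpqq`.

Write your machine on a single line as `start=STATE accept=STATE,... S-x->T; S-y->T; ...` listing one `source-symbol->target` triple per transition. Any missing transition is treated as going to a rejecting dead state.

Let each state record the length of the longest suffix of the input read so far that is also a prefix of `qpqq`. B means the last symbol is `q`; C means the last 2 symbols are `qp`; D means the last 3 symbols are `qpq`; E means the last 4 symbols are `qpqq`. Accept only at E, where the string currently ends in `qpqq`.
5 states suffice.
       p  q 
>  A   A  B 
   B   C  B 
   C   A  D 
   D   C  E 
 * E   C  B 
(> = start, * = accepting)

start=A; accept=E; A-p->A; A-q->B; B-p->C; B-q->B; C-p->A; C-q->D; D-p->C; D-q->E; E-p->C; E-q->B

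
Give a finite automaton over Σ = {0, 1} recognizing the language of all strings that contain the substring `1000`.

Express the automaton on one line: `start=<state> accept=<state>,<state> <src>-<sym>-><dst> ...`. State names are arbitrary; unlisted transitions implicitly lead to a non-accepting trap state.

Track how much of `1000` has been matched so far: state S0 is no progress, S4 is the absorbing accept state reached once `1000` has occurred. Intermediate states record partial matches; on a mismatch, fall back to the longest reusable overlap.
A 5-state machine:
        0   1  
>  S0   S0  S1 
   S1   S2  S1 
   S2   S3  S1 
   S3   S4  S1 
 * S4   S4  S4 
(> = start, * = accepting)

start=S0 accept=S4 S0-0->S0 S0-1->S1 S1-0->S2 S1-1->S1 S2-0->S3 S2-1->S1 S3-0->S4 S3-1->S1 S4-0->S4 S4-1->S4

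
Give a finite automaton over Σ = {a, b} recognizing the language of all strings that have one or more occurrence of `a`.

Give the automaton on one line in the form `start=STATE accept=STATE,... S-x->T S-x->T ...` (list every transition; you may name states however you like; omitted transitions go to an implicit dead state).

Only the number of `a`s matters, and only up to 2. Make a chain S0 → S1 → S2 advanced by each `a` (with S2 absorbing); every other symbol self-loops. The accepting set is {S1, S2}.
A 3-state machine:
        a   b  
>  S0   S1  S0 
 * S1   S2  S1 
 * S2   S2  S2 
(> = start, * = accepting)

start=S0 accept=S1,S2 S0-a->S1 S0-b->S0 S1-a->S2 S1-b->S1 S2-a->S2 S2-b->S2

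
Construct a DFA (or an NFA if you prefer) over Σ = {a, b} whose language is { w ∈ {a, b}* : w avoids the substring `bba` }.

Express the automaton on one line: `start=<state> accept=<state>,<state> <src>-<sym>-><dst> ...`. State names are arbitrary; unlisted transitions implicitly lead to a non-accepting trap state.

Track partial matches of the forbidden pattern `bba`. State S3 is a dead state reached once `bba` has occurred; every other state accepts. S0 means no part of `bba` is currently matched.
4 states suffice.
        a   b  
>* S0   S0  S1 
 * S1   S0  S2 
 * S2   S3  S2 
   S3   S3  S3 
(> = start, * = accepting)

start=S0 accept=S0,S1,S2 S0-a->S0 S0-b->S1 S1-a->S0 S1-b->S2 S2-a->S3 S2-b->S2 S3-a->S3 S3-b->S3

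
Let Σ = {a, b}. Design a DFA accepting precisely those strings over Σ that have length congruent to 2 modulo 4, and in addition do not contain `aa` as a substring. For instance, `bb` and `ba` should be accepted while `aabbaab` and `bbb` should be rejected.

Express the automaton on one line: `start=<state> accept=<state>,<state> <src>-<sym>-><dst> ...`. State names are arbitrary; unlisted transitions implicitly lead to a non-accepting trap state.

start=q0 accept=q4,q5 q0-a->q1 q0-b->q2 q1-a->q3 q1-b->q4 q2-a->q5 q2-b->q4 q3-a->q3 q3-b->q3 q4-a->q6 q4-b->q7 q5-a->q3 q5-b->q7 q6-a->q3 q6-b->q0 q7-a->q8 q7-b->q0 q8-a->q3 q8-b->q2

Run two small machines in parallel and take their product. One (4 states) tracks the input length modulo 4; the other (3 states) tracks partial matches of the forbidden pattern `aa`. Each combined state is a pair, one component from each; accept when both components accept. After merging equivalent states the machine shrinks.
        a   b  
>  q0   q1  q2 
   q1   q3  q4 
   q2   q5  q4 
   q3   q3  q3 
 * q4   q6  q7 
 * q5   q3  q7 
   q6   q3  q0 
   q7   q8  q0 
   q8   q3  q2 
(> = start, * = accepting)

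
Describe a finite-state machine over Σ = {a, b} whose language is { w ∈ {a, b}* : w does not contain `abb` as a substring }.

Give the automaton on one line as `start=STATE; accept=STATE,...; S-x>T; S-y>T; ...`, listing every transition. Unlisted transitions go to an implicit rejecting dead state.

start=S0; accept=S0,S1,S2; S0-a>S1; S0-b>S0; S1-a>S1; S1-b>S2; S2-a>S1; S2-b>S3; S3-a>S3; S3-b>S3

This is the complement of 'contains `abb`'. Use the same substring-matching states — S0 through S3 holding how much of `abb` has just been matched — but flip the accepting set: everything except the trap S3 accepts.
4 states suffice.
        a   b  
>* S0   S1  S0 
 * S1   S1  S2 
 * S2   S1  S3 
   S3   S3  S3 
(> = start, * = accepting)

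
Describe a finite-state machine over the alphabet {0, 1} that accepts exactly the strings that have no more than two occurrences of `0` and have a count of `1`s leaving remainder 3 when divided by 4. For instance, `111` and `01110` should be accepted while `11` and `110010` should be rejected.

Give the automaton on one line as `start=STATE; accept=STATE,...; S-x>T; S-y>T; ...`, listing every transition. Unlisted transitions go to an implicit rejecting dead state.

Build one automaton per condition and run them in lockstep. The first has 4 states tracking the count of `0`s, saturating at 3; the second has 4 states tracking the count of `1`s modulo 4. A product state is a pair (one from each), accepting exactly when both do. Equivalent product states are then merged.
          0    1  
>  q0     q1   q2 
   q1     q3   q4 
   q2     q4   q5 
   q3     q6   q7 
   q4     q7   q8 
   q5     q8   q9 
   q6     q6   q6 
   q7     q6  q10 
   q8    q10  q11 
 * q9    q11   q0 
   q10    q6  q12 
 * q11   q12   q1 
 * q12    q6   q3 
(> = start, * = accepting)

start=q0; accept=q9,q11,q12; q0-0>q1; q0-1>q2; q1-0>q3; q1-1>q4; q2-0>q4; q2-1>q5; q3-0>q6; q3-1>q7; q4-0>q7; q4-1>q8; q5-0>q8; q5-1>q9; q6-0>q6; q6-1>q6; q7-0>q6; q7-1>q10; q8-0>q10; q8-1>q11; q9-0>q11; q9-1>q0; q10-0>q6; q10-1>q12; q11-0>q12; q11-1>q1; q12-0>q6; q12-1>q3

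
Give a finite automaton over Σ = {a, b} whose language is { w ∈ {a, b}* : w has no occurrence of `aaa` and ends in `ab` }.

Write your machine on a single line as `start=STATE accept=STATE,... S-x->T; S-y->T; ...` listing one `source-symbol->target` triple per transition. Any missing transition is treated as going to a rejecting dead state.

Handle the two conditions separately and then intersect. The first has 4 states tracking partial matches of the forbidden pattern `aaa`; the second has 3 states tracking how much of the suffix `ab` has currently been matched. A product state is a pair (one from each), accepting exactly when both do. Equivalent product states are then merged.
5 states suffice.
        a   b  
>  q0   q1  q0 
   q1   q2  q3 
   q2   q4  q3 
 * q3   q1  q0 
   q4   q4  q4 
(> = start, * = accepting)

start=q0; accept=q3; q0-a->q1; q0-b->q0; q1-a->q2; q1-b->q3; q2-a->q4; q2-b->q3; q3-a->q1; q3-b->q0; q4-a->q4; q4-b->q4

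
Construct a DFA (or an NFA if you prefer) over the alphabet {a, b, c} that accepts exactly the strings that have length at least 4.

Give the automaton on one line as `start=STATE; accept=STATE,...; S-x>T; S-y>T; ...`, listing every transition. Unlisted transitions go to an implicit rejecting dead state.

start=s0; accept=s4,s5; s0-a>s1; s0-b>s1; s0-c>s1; s1-a>s2; s1-b>s2; s1-c>s2; s2-a>s3; s2-b>s3; s2-c>s3; s3-a>s4; s3-b>s4; s3-c>s4; s4-a>s5; s4-b>s5; s4-c>s5; s5-a>s5; s5-b>s5; s5-c>s5

Count input length up to 5: every symbol moves from s0 toward s5, which means 'more than 4' and absorbs. Accept from {s4, s5}.
A 6-state machine:
        a   b   c  
>  s0   s1  s1  s1 
   s1   s2  s2  s2 
   s2   s3  s3  s3 
   s3   s4  s4  s4 
 * s4   s5  s5  s5 
 * s5   s5  s5  s5 
(> = start, * = accepting)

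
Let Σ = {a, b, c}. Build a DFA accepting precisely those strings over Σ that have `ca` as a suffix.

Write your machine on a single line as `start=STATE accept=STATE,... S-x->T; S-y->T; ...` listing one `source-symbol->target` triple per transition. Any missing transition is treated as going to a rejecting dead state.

start=S0; accept=S2; S0-a->S0; S0-b->S0; S0-c->S1; S1-a->S2; S1-b->S0; S1-c->S1; S2-a->S0; S2-b->S0; S2-c->S1

Let each state record the length of the longest suffix of the input read so far that is also a prefix of `ca`. S1 means the last symbol is `c`; S2 means the last 2 symbols are `ca`. Accept only at S2, where the string currently ends in `ca`.
A 3-state machine:
        a   b   c  
>  S0   S0  S0  S1 
   S1   S2  S0  S1 
 * S2   S0  S0  S1 
(> = start, * = accepting)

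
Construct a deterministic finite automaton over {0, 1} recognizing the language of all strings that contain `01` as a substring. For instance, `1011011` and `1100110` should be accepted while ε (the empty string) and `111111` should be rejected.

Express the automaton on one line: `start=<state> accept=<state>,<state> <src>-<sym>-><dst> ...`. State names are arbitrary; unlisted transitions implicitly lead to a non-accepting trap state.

start=A accept=C A-0->B A-1->A B-0->B B-1->C C-0->C C-1->C

Track how much of `01` has been matched so far: state A is no progress, C is the absorbing accept state reached once `01` has occurred. Intermediate states record partial matches; on a mismatch, fall back to the longest reusable overlap.
A 3-state machine:
       0  1 
>  A   B  A 
   B   B  C 
 * C   C  C 
(> = start, * = accepting)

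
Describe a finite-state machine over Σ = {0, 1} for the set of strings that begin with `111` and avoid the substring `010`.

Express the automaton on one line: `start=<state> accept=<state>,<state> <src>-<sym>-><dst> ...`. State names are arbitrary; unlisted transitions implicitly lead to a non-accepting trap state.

Build one automaton per condition and run them in lockstep. One (5 states) tracks whether the input so far still matches the prefix `111`; the other (4 states) tracks partial matches of the forbidden pattern `010`. Each combined state is a pair, one component from each; accept when both components accept.
With 11 states:
       0  1 
>  A   B  C 
   B   B  D 
   C   B  E 
   D   F  G 
   E   B  H 
   F   F  F 
   G   B  G 
 * H   I  H 
 * I   I  J 
 * J   K  H 
   K   K  K 
(> = start, * = accepting)

start=A accept=H,I,J A-0->B A-1->C B-0->B B-1->D C-0->B C-1->E D-0->F D-1->G E-0->B E-1->H F-0->F F-1->F G-0->B G-1->G H-0->I H-1->H I-0->I I-1->J J-0->K J-1->H K-0->K K-1->K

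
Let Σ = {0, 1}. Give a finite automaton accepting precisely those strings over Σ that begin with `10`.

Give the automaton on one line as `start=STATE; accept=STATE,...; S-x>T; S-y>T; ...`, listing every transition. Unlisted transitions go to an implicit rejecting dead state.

Check the first 2 symbols one by one: S0 through S1 record how many have matched `10` so far; any wrong symbol goes to the dead state S3. After all 2 match we enter the accepting sink S2.
A 4-state machine:
        0   1  
>  S0   S3  S1 
   S1   S2  S3 
 * S2   S2  S2 
   S3   S3  S3 
(> = start, * = accepting)

start=S0; accept=S2; S0-0>S3; S0-1>S1; S1-0>S2; S1-1>S3; S2-0>S2; S2-1>S2; S3-0>S3; S3-1>S3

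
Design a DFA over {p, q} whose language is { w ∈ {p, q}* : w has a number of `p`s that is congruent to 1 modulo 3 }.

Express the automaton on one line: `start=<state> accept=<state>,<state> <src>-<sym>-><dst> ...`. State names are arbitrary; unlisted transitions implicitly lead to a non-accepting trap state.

start=A accept=B A-p->B A-q->A B-p->C B-q->B C-p->A C-q->C

Keep the running count of `p`s modulo 3: each `p` advances along the cycle A → B → C → A while other symbols loop. Accept at B.
A 3-state machine:
       p  q 
>  A   B  A 
 * B   C  B 
   C   A  C 
(> = start, * = accepting)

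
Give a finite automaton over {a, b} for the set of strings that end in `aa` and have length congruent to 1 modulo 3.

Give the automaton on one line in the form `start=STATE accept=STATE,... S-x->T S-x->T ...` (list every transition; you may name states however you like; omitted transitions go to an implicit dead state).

start=q0 accept=q8 q0-a->q1 q0-b->q2 q1-a->q3 q1-b->q4 q2-a->q5 q2-b->q4 q3-a->q6 q3-b->q0 q4-a->q7 q4-b->q0 q5-a->q6 q5-b->q0 q6-a->q8 q6-b->q2 q7-a->q8 q7-b->q2 q8-a->q3 q8-b->q4

Handle the two conditions separately and then intersect. One (3 states) tracks how much of the suffix `aa` has currently been matched; the other (3 states) tracks the input length modulo 3. Each combined state is a pair, one component from each; accept when both components accept.
        a   b  
>  q0   q1  q2 
   q1   q3  q4 
   q2   q5  q4 
   q3   q6  q0 
   q4   q7  q0 
   q5   q6  q0 
   q6   q8  q2 
   q7   q8  q2 
 * q8   q3  q4 
(> = start, * = accepting)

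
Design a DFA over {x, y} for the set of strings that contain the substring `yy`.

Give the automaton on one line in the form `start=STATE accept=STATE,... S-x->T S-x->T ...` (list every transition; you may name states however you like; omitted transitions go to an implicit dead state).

Track how much of `yy` has been matched so far: state q0 is no progress, q2 is the absorbing accept state reached once `yy` has occurred. Intermediate states record partial matches; on a mismatch, fall back to the longest reusable overlap.
A 3-state machine:
        x   y  
>  q0   q0  q1 
   q1   q0  q2 
 * q2   q2  q2 
(> = start, * = accepting)

start=q0 accept=q2 q0-x->q0 q0-y->q1 q1-x->q0 q1-y->q2 q2-x->q2 q2-y->q2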